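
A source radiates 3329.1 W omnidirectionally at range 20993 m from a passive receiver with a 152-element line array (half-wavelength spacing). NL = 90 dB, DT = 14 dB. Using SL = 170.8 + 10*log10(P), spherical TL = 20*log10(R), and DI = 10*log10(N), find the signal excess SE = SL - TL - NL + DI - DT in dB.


Step 1: SL = 170.8 + 10*log10(3329.1) = 206.02 dB
Step 2: TL = 20*log10(20993) = 86.44 dB
Step 3: DI = 10*log10(152) = 21.82 dB
Step 4: SE = SL - TL - NL + DI - DT = 206.02 - 86.44 - 90 + 21.82 - 14 = 37.4

37.4 dB


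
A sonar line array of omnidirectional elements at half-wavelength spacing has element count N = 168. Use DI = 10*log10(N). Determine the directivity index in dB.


DI = 10*log10(168) = 22.25

22.25 dB


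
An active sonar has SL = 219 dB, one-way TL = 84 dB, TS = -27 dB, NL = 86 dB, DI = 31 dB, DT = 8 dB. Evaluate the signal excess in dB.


SE = SL - 2*TL + TS - NL + DI - DT = 219 - 2*84 + (-27) - 86 + 31 - 8 = -39

-39 dB


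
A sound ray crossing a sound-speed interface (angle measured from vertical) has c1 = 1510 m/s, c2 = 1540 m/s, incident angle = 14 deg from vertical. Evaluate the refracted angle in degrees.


sin(theta2) = (c2/c1)*sin(theta1) = (1540/1510)*sin(14 deg) = 0.24673
theta2 = arcsin(0.24673) = 14.28

14.28 deg


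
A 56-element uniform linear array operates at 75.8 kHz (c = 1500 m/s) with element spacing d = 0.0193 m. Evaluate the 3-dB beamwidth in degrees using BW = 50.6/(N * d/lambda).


Step 1: lambda = 1500/75800 = 0.01979 m
Step 2: d/lambda = 0.0193/0.01979 = 0.9752
Step 3: BW = 50.6/(N * d/lambda) = 50.6/(56 * 0.9752) = 0.93

0.93 deg


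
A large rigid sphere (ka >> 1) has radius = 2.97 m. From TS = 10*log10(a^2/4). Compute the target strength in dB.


3.43 dB


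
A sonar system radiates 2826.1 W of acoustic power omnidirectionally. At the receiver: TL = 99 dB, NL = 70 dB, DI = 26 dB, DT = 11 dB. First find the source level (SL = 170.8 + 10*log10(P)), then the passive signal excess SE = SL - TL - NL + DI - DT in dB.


Step 1: SL = 170.8 + 10*log10(2826.1) = 205.31 dB
Step 2: SE = SL - TL - NL + DI - DT = 205.31 - 99 - 70 + 26 - 11 = 51.31

51.31 dB


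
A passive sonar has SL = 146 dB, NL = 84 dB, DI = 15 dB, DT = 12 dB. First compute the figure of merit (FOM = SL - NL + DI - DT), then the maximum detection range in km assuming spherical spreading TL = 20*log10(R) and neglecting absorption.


Step 1: FOM = SL - NL + DI - DT = 146 - 84 + 15 - 12 = 65 dB
Step 2: at max range FOM = TL = 20*log10(R), so R = 10^(65/20) = 1778.28 m = 1.78 km

1.78 km


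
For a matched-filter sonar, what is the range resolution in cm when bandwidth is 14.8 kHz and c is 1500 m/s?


dR = c/(2*BW) = 1500 / (2 * 14.8e3) = 0.0507 m = 5.07 cm

5.07 cm


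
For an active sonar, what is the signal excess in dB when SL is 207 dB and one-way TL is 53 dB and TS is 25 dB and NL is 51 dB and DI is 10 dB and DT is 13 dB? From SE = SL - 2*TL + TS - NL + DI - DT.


SE = SL - 2*TL + TS - NL + DI - DT = 207 - 2*53 + (25) - 51 + 10 - 13 = 72

72 dB


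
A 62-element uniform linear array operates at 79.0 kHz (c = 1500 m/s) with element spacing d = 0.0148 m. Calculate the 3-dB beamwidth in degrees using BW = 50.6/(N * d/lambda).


Step 1: lambda = 1500/79000 = 0.01899 m
Step 2: d/lambda = 0.0148/0.01899 = 0.7794
Step 3: BW = 50.6/(N * d/lambda) = 50.6/(62 * 0.7794) = 1.05

1.05 deg


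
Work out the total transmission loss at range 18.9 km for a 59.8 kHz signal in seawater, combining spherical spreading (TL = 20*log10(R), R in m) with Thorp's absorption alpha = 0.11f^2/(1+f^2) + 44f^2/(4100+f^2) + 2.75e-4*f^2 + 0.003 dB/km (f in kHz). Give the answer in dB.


Step 1 (Thorp): alpha = 0.11*3576.04/(1+3576.04) + 44*3576.04/(4100+3576.04) + 2.75e-4*3576.04 + 0.003 = 21.5947 dB/km
Step 2: TL_spread = 20*log10(18900) = 85.53 dB
Step 3: TL_abs = alpha*R = 21.5947 * 18.9 = 408.14 dB
Step 4: TL_total = 85.53 + 408.14 = 493.67

493.67 dB


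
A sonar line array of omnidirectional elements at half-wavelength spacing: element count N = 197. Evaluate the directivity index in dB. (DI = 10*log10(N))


22.94 dB


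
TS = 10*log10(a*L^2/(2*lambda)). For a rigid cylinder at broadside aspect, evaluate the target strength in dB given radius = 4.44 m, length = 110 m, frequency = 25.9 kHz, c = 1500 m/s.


56.66 dB


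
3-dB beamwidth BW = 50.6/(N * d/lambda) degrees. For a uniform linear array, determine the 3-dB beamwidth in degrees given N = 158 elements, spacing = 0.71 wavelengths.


BW = 50.6 / (158 * 0.71) = 50.6 / 112.18 = 0.45

0.45 deg


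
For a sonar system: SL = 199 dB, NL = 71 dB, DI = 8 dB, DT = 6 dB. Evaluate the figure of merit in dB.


FOM = SL - NL + DI - DT = 199 - 71 + 8 - 6 = 130

130 dB


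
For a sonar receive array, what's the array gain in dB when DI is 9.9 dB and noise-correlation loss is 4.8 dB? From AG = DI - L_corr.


AG = DI - L_corr = 9.9 - 4.8 = 5.1

5.1 dB


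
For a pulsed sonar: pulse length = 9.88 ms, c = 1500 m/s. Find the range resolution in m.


7.41 m


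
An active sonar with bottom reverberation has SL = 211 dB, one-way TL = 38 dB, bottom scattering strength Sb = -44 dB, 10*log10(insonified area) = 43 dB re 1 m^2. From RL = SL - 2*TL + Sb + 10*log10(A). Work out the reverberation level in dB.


134 dB


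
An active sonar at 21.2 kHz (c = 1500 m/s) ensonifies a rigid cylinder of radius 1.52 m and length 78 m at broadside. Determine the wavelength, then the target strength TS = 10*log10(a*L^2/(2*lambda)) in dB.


Step 1: lambda = c/f = 1500/21200 = 0.07075 m
Step 2: TS = 10*log10(a*L^2/(2*lambda)) = 10*log10(1.52*78^2/(2*0.07075)) = 48.15

48.15 dB


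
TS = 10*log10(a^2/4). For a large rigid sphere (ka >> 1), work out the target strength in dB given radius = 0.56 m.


TS = 10*log10(0.56^2 / 4) = 10*log10(0.0784) = -11.06

-11.06 dB


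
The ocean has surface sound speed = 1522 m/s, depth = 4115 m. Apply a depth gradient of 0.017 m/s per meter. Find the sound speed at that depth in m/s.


1591.955 m/s


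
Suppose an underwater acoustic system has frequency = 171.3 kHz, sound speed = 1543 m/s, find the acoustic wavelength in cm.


0.9 cm


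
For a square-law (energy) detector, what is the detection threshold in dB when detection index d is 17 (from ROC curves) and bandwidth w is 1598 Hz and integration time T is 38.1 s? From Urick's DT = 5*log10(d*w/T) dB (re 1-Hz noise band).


14.27 dB


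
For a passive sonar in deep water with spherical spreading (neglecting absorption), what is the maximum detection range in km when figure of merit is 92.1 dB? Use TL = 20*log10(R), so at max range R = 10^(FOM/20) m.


At max range FOM = TL, so 20*log10(R) = 92.1
R = 10^(92.1/20) = 40271.7 m = 40.27 km

40.27 km


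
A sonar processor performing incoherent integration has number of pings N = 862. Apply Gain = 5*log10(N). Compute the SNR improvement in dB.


14.68 dB


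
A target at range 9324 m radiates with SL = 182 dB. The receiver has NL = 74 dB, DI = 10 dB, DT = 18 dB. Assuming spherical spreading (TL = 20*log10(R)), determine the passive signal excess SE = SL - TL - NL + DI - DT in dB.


20.61 dB


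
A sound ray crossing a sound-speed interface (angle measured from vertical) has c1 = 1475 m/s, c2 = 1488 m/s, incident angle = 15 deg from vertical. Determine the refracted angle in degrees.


sin(theta2) = (c2/c1)*sin(theta1) = (1488/1475)*sin(15 deg) = 0.2611
theta2 = arcsin(0.2611) = 15.14

15.14 deg


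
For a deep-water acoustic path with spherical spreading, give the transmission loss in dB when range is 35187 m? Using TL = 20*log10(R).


90.93 dB


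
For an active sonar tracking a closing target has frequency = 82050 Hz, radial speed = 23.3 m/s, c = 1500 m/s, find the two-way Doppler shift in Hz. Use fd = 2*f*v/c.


fd = 2*f*v/c = 2 * 82050 * 23.3 / 1500 = 2549.02

2549.02 Hz


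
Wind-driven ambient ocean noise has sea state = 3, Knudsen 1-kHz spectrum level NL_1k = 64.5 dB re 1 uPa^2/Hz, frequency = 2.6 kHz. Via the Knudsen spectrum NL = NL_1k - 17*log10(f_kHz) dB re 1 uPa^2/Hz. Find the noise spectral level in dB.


NL = NL_1k - 17*log10(f_kHz) = 64.5 - 17*log10(2.6) = 64.5 - (7.05) = 57.45

57.45 dB


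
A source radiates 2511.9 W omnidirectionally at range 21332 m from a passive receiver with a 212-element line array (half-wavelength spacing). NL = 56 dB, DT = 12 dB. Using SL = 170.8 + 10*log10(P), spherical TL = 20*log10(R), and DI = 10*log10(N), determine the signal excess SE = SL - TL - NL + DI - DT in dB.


73.48 dB


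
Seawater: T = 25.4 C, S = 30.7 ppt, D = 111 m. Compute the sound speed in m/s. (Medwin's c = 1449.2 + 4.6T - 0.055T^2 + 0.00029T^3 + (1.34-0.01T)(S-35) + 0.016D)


c = 1449.2 + 4.6*25.4 - 0.055*25.4^2 + 0.00029*25.4^3 + (1.34 - 0.01*25.4)*(30.7 - 35) + 0.016*111 = 1532.41

1532.41 m/s


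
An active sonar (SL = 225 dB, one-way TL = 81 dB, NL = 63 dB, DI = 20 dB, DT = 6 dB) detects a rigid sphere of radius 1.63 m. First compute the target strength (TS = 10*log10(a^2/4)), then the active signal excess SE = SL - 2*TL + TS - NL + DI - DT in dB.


Step 1: TS = 10*log10(1.63^2/4) = -1.78 dB
Step 2: SE = SL - 2*TL + TS - NL + DI - DT = 225 - 2*81 + (-1.78) - 63 + 20 - 6 = 12.22

12.22 dB


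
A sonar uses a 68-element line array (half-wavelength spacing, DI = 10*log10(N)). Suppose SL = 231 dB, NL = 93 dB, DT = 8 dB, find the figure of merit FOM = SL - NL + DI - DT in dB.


148.33 dB


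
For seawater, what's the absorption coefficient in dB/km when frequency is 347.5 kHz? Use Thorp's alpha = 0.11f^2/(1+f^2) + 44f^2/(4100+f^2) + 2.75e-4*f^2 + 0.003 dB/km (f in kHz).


f^2 = 120756.25
alpha = 0.11*120756.25/(1+120756.25) + 44*120756.25/(4100+120756.25) + 2.75e-4*120756.25 + 0.003 = 75.876

75.876 dB/km


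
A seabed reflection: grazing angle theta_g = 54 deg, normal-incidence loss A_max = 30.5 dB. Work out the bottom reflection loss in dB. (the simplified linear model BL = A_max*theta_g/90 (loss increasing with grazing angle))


BL = A_max * theta_g / 90 = 30.5 * 54 / 90 = 18.3

18.3 dB


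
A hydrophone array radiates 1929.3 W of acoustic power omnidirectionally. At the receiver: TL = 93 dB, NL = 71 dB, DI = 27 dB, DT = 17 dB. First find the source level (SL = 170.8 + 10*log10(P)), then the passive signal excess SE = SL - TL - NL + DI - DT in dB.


Step 1: SL = 170.8 + 10*log10(1929.3) = 203.65 dB
Step 2: SE = SL - TL - NL + DI - DT = 203.65 - 93 - 71 + 27 - 17 = 49.65

49.65 dB


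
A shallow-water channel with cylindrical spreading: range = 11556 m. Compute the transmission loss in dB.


TL = 10*log10(11556) = 40.63

40.63 dB


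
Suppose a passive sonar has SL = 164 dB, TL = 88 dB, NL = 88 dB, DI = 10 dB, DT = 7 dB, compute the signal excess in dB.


-9 dB


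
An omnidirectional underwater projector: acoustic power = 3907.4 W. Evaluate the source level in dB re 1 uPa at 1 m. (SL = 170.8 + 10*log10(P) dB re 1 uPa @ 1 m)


SL = 170.8 + 10*log10(3907.4) = 170.8 + 35.92 = 206.72

206.72 dB


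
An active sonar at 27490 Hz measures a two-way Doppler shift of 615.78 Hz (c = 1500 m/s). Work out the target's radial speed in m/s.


From fd = 2*f*v/c, v = c*fd/(2*f) = 1500 * 615.78 / (2*27490) = 16.8

16.8 m/s


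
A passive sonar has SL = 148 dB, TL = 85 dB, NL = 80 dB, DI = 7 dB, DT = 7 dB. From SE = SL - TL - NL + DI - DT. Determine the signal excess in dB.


-17 dB


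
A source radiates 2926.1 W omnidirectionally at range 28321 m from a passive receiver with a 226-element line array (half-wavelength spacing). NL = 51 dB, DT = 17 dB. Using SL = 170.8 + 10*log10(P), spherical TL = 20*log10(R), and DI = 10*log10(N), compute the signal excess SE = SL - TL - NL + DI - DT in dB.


71.96 dB


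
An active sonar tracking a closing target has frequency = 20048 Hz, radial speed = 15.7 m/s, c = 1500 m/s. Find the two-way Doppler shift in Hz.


fd = 2*f*v/c = 2 * 20048 * 15.7 / 1500 = 419.67

419.67 Hz


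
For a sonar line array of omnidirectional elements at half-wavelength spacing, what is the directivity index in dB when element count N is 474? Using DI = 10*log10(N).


26.76 dB


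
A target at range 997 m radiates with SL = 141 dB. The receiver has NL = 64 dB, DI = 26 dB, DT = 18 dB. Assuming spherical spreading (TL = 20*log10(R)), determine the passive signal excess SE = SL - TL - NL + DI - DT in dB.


Step 1: TL = 20*log10(997) = 59.97 dB
Step 2: SE = 141 - 59.97 - 64 + 26 - 18 = 25.03

25.03 dB


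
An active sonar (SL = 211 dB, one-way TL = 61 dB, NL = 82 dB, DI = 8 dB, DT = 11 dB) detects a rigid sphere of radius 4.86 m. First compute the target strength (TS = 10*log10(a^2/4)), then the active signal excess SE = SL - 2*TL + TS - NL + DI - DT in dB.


Step 1: TS = 10*log10(4.86^2/4) = 7.71 dB
Step 2: SE = SL - 2*TL + TS - NL + DI - DT = 211 - 2*61 + (7.71) - 82 + 8 - 11 = 11.71

11.71 dB


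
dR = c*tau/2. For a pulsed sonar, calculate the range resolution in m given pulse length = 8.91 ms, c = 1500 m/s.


dR = c*tau/2 = 1500 * 8.91e-3 / 2 = 6.6825

6.6825 m


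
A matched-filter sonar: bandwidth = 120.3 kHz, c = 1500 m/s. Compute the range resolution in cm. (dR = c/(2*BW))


dR = c/(2*BW) = 1500 / (2 * 120.3e3) = 0.0062 m = 0.62 cm

0.62 cm


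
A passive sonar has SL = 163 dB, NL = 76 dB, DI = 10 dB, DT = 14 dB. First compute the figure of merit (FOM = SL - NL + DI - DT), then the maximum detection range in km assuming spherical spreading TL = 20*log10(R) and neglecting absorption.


Step 1: FOM = SL - NL + DI - DT = 163 - 76 + 10 - 14 = 83 dB
Step 2: at max range FOM = TL = 20*log10(R), so R = 10^(83/20) = 14125.38 m = 14.13 km

14.13 km


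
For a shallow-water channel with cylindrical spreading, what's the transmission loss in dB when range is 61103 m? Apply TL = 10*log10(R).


TL = 10*log10(61103) = 47.86

47.86 dB


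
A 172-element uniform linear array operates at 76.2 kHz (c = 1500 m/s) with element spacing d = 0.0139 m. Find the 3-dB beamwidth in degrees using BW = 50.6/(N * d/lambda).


Step 1: lambda = 1500/76200 = 0.01969 m
Step 2: d/lambda = 0.0139/0.01969 = 0.7059
Step 3: BW = 50.6/(N * d/lambda) = 50.6/(172 * 0.7059) = 0.42

0.42 deg


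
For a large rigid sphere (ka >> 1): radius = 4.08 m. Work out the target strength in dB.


TS = 10*log10(4.08^2 / 4) = 10*log10(4.1616) = 6.19

6.19 dB


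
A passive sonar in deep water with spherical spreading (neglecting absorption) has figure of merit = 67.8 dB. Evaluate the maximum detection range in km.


At max range FOM = TL, so 20*log10(R) = 67.8
R = 10^(67.8/20) = 2454.71 m = 2.45 km

2.45 km


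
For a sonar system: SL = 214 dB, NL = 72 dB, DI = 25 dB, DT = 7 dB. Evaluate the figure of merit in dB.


FOM = SL - NL + DI - DT = 214 - 72 + 25 - 7 = 160

160 dB


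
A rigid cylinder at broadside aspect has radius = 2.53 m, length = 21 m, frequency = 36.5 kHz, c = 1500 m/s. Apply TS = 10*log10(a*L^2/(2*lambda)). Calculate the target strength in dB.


lambda = 1500/36500 = 0.0411 m
TS = 10*log10(2.53*21^2/(2*0.0411)) = 41.33

41.33 dB


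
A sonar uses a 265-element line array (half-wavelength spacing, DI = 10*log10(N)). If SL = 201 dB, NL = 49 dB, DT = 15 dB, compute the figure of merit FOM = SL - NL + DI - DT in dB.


Step 1: DI = 10*log10(265) = 24.23 dB
Step 2: FOM = SL - NL + DI - DT = 201 - 49 + 24.23 - 15 = 161.23

161.23 dB


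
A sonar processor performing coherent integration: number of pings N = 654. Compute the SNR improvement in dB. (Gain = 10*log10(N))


28.16 dB


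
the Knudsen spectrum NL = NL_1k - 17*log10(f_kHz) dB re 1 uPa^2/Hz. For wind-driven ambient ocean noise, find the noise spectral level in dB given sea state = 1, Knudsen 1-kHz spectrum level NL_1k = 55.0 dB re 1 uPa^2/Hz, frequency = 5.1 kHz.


NL = NL_1k - 17*log10(f_kHz) = 55.0 - 17*log10(5.1) = 55.0 - (12.03) = 42.97

42.97 dB


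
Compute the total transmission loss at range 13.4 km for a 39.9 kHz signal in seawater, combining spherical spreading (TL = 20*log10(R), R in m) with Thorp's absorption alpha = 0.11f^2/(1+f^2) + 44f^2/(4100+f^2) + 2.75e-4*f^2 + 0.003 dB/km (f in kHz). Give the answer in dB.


254.83 dB


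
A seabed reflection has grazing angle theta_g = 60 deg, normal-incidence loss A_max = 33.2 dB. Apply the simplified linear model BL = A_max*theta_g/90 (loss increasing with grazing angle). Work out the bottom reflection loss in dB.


BL = A_max * theta_g / 90 = 33.2 * 60 / 90 = 22.13

22.13 dB


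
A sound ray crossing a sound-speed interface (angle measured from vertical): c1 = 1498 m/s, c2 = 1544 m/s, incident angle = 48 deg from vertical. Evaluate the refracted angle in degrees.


sin(theta2) = (c2/c1)*sin(theta1) = (1544/1498)*sin(48 deg) = 0.76597
theta2 = arcsin(0.76597) = 49.99

49.99 deg


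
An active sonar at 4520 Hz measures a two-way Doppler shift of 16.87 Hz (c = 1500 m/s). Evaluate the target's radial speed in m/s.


2.8 m/s


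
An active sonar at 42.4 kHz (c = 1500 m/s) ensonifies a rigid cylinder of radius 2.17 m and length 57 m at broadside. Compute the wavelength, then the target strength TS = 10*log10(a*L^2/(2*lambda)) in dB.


Step 1: lambda = c/f = 1500/42400 = 0.03538 m
Step 2: TS = 10*log10(a*L^2/(2*lambda)) = 10*log10(2.17*57^2/(2*0.03538)) = 49.98

49.98 dB


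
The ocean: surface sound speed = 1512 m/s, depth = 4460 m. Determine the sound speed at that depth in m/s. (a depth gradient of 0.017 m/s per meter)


1587.82 m/s


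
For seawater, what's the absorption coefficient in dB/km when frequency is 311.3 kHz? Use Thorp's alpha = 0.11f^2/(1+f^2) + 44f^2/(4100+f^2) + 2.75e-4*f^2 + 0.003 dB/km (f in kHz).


68.977 dB/km


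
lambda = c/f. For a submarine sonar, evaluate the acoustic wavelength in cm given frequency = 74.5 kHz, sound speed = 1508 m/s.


2.02 cm


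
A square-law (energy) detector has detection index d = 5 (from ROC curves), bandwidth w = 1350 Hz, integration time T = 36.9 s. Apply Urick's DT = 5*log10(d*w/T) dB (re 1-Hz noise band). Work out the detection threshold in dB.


11.31 dB


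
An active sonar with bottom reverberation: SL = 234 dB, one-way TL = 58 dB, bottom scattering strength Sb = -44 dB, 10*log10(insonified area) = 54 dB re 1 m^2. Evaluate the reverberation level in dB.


128 dB


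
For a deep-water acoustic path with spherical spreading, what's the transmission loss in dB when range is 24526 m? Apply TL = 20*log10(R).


TL = 20*log10(24526) = 87.79

87.79 dB


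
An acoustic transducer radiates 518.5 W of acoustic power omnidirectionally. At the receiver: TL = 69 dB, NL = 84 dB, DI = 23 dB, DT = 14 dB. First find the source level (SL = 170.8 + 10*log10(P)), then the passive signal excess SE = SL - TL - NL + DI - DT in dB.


Step 1: SL = 170.8 + 10*log10(518.5) = 197.95 dB
Step 2: SE = SL - TL - NL + DI - DT = 197.95 - 69 - 84 + 23 - 14 = 53.95

53.95 dB


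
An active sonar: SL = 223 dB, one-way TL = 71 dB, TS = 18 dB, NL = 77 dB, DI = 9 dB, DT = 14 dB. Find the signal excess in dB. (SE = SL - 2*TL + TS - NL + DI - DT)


17 dB


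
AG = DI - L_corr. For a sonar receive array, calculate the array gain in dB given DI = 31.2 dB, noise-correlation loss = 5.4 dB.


AG = DI - L_corr = 31.2 - 5.4 = 25.8

25.8 dB


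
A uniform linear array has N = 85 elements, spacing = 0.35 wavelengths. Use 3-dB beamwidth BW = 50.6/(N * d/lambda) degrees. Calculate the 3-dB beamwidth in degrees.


1.7 deg


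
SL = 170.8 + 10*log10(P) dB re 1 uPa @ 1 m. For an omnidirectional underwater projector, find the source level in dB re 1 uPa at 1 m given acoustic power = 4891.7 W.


SL = 170.8 + 10*log10(4891.7) = 170.8 + 36.89 = 207.69

207.69 dB


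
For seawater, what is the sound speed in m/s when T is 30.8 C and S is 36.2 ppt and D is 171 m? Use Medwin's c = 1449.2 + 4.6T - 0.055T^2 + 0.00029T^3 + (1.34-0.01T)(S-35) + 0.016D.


1551.15 m/s


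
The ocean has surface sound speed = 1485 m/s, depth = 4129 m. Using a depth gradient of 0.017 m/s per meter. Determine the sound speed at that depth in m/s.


1555.193 m/s


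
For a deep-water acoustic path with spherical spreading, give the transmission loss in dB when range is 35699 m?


91.05 dB


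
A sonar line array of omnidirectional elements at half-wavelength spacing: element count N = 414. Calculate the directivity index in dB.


26.17 dB


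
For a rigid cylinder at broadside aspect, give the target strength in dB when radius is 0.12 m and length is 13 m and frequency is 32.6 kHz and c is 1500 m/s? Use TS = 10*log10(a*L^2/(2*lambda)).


lambda = 1500/32600 = 0.04601 m
TS = 10*log10(0.12*13^2/(2*0.04601)) = 23.43

23.43 dB


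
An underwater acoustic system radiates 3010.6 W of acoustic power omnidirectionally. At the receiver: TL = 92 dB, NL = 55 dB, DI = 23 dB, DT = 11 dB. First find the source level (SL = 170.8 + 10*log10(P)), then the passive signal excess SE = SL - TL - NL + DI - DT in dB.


Step 1: SL = 170.8 + 10*log10(3010.6) = 205.59 dB
Step 2: SE = SL - TL - NL + DI - DT = 205.59 - 92 - 55 + 23 - 11 = 70.59

70.59 dB


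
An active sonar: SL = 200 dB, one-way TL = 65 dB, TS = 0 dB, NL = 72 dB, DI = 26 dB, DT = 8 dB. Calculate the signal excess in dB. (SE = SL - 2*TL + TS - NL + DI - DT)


16 dB


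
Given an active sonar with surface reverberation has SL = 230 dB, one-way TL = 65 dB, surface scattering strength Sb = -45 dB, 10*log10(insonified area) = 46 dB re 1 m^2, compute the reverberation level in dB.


RL = SL - 2*TL + Sb + 10*log10(A) = 230 - 2*65 + (-45) + 46 = 101

101 dB


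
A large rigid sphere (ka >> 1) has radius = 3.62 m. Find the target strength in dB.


TS = 10*log10(3.62^2 / 4) = 10*log10(3.2761) = 5.15

5.15 dB


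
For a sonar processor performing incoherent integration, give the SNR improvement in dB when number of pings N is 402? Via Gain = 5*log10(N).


13.02 dB


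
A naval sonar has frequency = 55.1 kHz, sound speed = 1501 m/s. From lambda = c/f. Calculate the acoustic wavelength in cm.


2.72 cm


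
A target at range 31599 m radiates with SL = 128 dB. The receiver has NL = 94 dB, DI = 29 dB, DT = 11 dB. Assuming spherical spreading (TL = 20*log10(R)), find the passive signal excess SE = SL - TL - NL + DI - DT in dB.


Step 1: TL = 20*log10(31599) = 89.99 dB
Step 2: SE = 128 - 89.99 - 94 + 29 - 11 = -37.99

-37.99 dB


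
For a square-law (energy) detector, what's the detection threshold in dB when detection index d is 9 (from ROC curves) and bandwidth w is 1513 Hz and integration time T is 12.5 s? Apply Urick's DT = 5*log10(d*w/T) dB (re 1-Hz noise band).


DT = 5*log10(d*w/T) = 5*log10(9 * 1513 / 12.5) = 5*log10(1089.36) = 15.19

15.19 dB


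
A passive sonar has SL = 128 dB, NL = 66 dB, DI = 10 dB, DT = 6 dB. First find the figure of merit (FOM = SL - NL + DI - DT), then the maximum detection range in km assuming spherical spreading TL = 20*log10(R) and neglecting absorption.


Step 1: FOM = SL - NL + DI - DT = 128 - 66 + 10 - 6 = 66 dB
Step 2: at max range FOM = TL = 20*log10(R), so R = 10^(66/20) = 1995.26 m = 2.0 km

2.0 km


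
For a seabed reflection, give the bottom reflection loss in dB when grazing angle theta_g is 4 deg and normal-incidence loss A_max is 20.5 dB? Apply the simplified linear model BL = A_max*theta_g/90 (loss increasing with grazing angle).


0.91 dB


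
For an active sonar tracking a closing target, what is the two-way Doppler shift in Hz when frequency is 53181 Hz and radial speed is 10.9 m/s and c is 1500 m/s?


fd = 2*f*v/c = 2 * 53181 * 10.9 / 1500 = 772.9

772.9 Hz


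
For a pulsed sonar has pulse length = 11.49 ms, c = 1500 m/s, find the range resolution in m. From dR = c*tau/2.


8.6175 m


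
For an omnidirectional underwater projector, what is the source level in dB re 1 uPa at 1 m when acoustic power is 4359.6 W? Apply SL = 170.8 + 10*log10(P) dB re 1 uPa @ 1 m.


SL = 170.8 + 10*log10(4359.6) = 170.8 + 36.39 = 207.19

207.19 dB


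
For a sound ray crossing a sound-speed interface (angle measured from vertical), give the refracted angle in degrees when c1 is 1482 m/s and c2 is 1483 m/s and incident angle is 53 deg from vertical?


sin(theta2) = (c2/c1)*sin(theta1) = (1483/1482)*sin(53 deg) = 0.79917
theta2 = arcsin(0.79917) = 53.05

53.05 deg


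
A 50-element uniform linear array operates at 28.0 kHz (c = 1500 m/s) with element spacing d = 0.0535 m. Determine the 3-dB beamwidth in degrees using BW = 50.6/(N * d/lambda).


Step 1: lambda = 1500/28000 = 0.05357 m
Step 2: d/lambda = 0.0535/0.05357 = 0.9987
Step 3: BW = 50.6/(N * d/lambda) = 50.6/(50 * 0.9987) = 1.01

1.01 deg


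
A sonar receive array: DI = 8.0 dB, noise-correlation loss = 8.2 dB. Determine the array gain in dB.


AG = DI - L_corr = 8.0 - 8.2 = -0.2

-0.2 dB


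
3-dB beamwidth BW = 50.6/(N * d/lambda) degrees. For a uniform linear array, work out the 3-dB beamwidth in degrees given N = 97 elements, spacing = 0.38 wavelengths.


BW = 50.6 / (97 * 0.38) = 50.6 / 36.86 = 1.37

1.37 deg


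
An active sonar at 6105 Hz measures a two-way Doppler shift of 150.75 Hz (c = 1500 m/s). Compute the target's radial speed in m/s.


18.52 m/s


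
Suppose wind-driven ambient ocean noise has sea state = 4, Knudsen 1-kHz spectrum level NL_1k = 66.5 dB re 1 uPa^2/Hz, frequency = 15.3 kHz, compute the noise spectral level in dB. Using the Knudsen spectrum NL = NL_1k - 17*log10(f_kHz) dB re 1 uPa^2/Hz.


NL = NL_1k - 17*log10(f_kHz) = 66.5 - 17*log10(15.3) = 66.5 - (20.14) = 46.36

46.36 dB


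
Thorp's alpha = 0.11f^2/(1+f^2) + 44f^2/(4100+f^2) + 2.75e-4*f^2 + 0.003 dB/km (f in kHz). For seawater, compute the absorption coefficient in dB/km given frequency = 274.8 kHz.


62.614 dB/km


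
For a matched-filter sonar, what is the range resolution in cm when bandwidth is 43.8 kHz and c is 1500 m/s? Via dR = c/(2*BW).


1.71 cm


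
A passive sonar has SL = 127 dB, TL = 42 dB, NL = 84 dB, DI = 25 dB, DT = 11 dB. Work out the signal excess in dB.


15 dB


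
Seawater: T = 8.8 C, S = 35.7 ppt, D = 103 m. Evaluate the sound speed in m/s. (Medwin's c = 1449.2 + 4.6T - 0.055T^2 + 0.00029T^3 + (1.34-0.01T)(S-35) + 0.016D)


1488.14 m/s


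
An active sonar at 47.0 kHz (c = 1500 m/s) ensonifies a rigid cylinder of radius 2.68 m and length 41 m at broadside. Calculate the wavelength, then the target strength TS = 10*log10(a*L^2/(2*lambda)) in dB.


Step 1: lambda = c/f = 1500/47000 = 0.03191 m
Step 2: TS = 10*log10(a*L^2/(2*lambda)) = 10*log10(2.68*41^2/(2*0.03191)) = 48.49

48.49 dB


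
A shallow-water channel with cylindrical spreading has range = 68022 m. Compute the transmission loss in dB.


TL = 10*log10(68022) = 48.33

48.33 dB


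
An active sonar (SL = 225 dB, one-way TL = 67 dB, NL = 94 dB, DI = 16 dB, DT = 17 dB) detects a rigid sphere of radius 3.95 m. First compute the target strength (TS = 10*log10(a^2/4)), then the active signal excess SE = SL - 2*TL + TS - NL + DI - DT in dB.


Step 1: TS = 10*log10(3.95^2/4) = 5.91 dB
Step 2: SE = SL - 2*TL + TS - NL + DI - DT = 225 - 2*67 + (5.91) - 94 + 16 - 17 = 1.91

1.91 dB


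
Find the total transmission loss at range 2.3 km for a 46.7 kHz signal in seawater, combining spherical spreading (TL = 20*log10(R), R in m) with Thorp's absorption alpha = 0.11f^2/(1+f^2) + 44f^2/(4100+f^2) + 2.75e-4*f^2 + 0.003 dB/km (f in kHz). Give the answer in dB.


Step 1 (Thorp): alpha = 0.11*2180.89/(1+2180.89) + 44*2180.89/(4100+2180.89) + 2.75e-4*2180.89 + 0.003 = 15.9907 dB/km
Step 2: TL_spread = 20*log10(2300) = 67.23 dB
Step 3: TL_abs = alpha*R = 15.9907 * 2.3 = 36.78 dB
Step 4: TL_total = 67.23 + 36.78 = 104.01

104.01 dB


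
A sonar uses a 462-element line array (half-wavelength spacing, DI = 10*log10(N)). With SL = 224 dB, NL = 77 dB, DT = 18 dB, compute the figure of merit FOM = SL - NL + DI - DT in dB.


Step 1: DI = 10*log10(462) = 26.65 dB
Step 2: FOM = SL - NL + DI - DT = 224 - 77 + 26.65 - 18 = 155.65

155.65 dB


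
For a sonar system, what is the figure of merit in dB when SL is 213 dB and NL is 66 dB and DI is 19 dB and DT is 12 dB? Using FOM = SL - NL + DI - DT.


154 dB


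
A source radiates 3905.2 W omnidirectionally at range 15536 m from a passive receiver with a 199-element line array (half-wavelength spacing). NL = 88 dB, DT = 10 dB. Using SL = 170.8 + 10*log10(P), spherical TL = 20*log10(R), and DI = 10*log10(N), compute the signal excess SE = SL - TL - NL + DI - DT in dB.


Step 1: SL = 170.8 + 10*log10(3905.2) = 206.72 dB
Step 2: TL = 20*log10(15536) = 83.83 dB
Step 3: DI = 10*log10(199) = 22.99 dB
Step 4: SE = SL - TL - NL + DI - DT = 206.72 - 83.83 - 88 + 22.99 - 10 = 47.88

47.88 dB


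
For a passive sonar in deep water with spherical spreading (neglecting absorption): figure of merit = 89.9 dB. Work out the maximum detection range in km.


At max range FOM = TL, so 20*log10(R) = 89.9
R = 10^(89.9/20) = 31260.79 m = 31.26 km

31.26 km


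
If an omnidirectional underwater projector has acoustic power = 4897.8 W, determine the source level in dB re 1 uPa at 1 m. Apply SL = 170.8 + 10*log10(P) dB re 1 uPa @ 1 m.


207.7 dB


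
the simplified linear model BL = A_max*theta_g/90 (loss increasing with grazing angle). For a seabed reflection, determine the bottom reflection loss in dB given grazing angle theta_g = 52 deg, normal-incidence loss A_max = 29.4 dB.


BL = A_max * theta_g / 90 = 29.4 * 52 / 90 = 16.99

16.99 dB


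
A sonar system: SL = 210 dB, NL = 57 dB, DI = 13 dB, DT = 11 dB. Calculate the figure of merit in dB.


FOM = SL - NL + DI - DT = 210 - 57 + 13 - 11 = 155

155 dB


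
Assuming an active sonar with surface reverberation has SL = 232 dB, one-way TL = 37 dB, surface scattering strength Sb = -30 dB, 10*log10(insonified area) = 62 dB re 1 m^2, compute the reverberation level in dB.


190 dB


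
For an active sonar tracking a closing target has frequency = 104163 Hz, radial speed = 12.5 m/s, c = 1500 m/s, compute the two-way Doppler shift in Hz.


fd = 2*f*v/c = 2 * 104163 * 12.5 / 1500 = 1736.05

1736.05 Hz


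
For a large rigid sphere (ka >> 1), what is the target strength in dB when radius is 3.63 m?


TS = 10*log10(3.63^2 / 4) = 10*log10(3.294225) = 5.18

5.18 dB


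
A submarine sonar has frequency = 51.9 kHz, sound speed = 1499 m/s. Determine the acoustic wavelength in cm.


lambda = c/f = 1499 / 51900 = 0.0289 m = 2.89 cm

2.89 cm


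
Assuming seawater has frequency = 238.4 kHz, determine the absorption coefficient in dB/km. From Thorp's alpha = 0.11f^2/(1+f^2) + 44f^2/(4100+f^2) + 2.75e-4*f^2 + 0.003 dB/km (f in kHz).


56.782 dB/km


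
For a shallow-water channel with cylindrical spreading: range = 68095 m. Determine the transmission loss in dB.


TL = 10*log10(68095) = 48.33

48.33 dB


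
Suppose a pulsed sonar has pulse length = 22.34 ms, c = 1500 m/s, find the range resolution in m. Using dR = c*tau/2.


dR = c*tau/2 = 1500 * 22.34e-3 / 2 = 16.755

16.755 m


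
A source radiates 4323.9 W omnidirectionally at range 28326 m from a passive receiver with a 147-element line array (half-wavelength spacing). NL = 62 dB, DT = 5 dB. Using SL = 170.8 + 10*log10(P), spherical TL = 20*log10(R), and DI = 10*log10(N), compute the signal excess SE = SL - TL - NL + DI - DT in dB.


72.79 dB


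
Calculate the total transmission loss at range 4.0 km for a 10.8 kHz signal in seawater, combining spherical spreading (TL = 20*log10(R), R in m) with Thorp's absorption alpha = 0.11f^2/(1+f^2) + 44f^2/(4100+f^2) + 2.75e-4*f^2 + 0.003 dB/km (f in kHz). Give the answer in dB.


Step 1 (Thorp): alpha = 0.11*116.64/(1+116.64) + 44*116.64/(4100+116.64) + 2.75e-4*116.64 + 0.003 = 1.3613 dB/km
Step 2: TL_spread = 20*log10(4000) = 72.04 dB
Step 3: TL_abs = alpha*R = 1.3613 * 4.0 = 5.45 dB
Step 4: TL_total = 72.04 + 5.45 = 77.49

77.49 dB


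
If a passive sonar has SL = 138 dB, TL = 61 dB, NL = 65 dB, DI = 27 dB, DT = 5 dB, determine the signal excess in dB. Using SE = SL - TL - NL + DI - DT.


SE = SL - TL - NL + DI - DT = 138 - 61 - 65 + 27 - 5 = 34

34 dB


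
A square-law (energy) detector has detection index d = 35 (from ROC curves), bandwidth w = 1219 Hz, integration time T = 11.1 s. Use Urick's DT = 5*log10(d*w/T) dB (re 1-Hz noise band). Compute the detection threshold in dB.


17.92 dB


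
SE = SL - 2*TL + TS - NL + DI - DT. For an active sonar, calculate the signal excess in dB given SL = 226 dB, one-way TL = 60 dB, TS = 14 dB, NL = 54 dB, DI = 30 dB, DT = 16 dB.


SE = SL - 2*TL + TS - NL + DI - DT = 226 - 2*60 + (14) - 54 + 30 - 16 = 80

80 dB


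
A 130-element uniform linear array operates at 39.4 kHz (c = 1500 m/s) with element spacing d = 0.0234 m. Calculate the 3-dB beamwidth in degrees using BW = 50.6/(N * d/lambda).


Step 1: lambda = 1500/39400 = 0.03807 m
Step 2: d/lambda = 0.0234/0.03807 = 0.6147
Step 3: BW = 50.6/(N * d/lambda) = 50.6/(130 * 0.6147) = 0.63

0.63 deg


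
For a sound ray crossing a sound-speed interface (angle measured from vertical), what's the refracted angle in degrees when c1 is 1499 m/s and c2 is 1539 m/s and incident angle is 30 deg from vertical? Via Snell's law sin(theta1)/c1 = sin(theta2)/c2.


sin(theta2) = (c2/c1)*sin(theta1) = (1539/1499)*sin(30 deg) = 0.51334
theta2 = arcsin(0.51334) = 30.89

30.89 deg


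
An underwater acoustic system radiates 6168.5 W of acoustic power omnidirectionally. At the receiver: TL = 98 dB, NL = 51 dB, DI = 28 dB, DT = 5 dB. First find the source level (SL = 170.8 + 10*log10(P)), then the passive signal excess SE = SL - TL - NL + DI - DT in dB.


Step 1: SL = 170.8 + 10*log10(6168.5) = 208.7 dB
Step 2: SE = SL - TL - NL + DI - DT = 208.7 - 98 - 51 + 28 - 5 = 82.7

82.7 dB


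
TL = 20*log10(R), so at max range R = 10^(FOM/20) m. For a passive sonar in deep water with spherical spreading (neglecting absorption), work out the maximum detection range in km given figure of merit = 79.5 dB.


9.44 km


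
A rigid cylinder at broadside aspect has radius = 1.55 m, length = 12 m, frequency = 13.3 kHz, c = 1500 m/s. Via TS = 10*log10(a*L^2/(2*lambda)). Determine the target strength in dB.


lambda = 1500/13300 = 0.11278 m
TS = 10*log10(1.55*12^2/(2*0.11278)) = 29.95

29.95 dB


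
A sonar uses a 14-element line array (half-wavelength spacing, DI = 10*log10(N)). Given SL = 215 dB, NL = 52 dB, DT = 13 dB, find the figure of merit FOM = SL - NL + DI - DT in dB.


161.46 dB


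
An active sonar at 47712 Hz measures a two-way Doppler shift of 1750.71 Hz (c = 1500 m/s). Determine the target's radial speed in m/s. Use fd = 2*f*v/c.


From fd = 2*f*v/c, v = c*fd/(2*f) = 1500 * 1750.71 / (2*47712) = 27.52

27.52 m/s


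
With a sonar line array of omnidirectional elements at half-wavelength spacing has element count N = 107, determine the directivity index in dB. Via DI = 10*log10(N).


DI = 10*log10(107) = 20.29

20.29 dB


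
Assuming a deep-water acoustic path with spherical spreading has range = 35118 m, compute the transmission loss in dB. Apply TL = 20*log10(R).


90.91 dB


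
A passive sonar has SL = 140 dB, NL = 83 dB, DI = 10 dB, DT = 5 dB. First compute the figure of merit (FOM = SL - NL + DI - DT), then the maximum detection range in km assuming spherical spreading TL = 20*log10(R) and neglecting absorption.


Step 1: FOM = SL - NL + DI - DT = 140 - 83 + 10 - 5 = 62 dB
Step 2: at max range FOM = TL = 20*log10(R), so R = 10^(62/20) = 1258.93 m = 1.26 km

1.26 km


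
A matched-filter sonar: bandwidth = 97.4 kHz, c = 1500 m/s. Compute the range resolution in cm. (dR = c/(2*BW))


dR = c/(2*BW) = 1500 / (2 * 97.4e3) = 0.0077 m = 0.77 cm

0.77 cm


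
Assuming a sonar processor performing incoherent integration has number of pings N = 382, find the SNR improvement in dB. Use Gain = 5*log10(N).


Gain = 5*log10(382) = 12.91

12.91 dB


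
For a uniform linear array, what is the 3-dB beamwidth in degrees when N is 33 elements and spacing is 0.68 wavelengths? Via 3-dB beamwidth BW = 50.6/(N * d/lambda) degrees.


2.25 deg


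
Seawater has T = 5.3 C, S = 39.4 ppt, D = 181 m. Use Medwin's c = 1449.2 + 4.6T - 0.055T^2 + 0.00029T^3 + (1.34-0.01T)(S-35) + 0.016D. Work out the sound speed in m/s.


1480.64 m/s


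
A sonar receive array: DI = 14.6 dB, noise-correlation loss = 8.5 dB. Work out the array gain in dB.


AG = DI - L_corr = 14.6 - 8.5 = 6.1

6.1 dB


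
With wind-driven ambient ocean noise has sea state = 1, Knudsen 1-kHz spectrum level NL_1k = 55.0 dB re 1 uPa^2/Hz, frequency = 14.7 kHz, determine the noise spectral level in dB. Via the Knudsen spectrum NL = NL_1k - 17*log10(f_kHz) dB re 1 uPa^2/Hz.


NL = NL_1k - 17*log10(f_kHz) = 55.0 - 17*log10(14.7) = 55.0 - (19.84) = 35.16

35.16 dB


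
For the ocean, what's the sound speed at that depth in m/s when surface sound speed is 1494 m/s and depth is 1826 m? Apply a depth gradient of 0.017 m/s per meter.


1525.042 m/s


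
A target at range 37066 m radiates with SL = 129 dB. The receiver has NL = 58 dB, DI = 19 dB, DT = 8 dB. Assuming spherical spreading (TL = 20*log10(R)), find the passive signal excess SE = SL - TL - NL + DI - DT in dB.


Step 1: TL = 20*log10(37066) = 91.38 dB
Step 2: SE = 129 - 91.38 - 58 + 19 - 8 = -9.38

-9.38 dB


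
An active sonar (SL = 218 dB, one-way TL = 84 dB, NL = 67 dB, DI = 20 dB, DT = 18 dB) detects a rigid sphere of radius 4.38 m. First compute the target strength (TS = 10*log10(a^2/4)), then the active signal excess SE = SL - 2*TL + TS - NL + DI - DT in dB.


Step 1: TS = 10*log10(4.38^2/4) = 6.81 dB
Step 2: SE = SL - 2*TL + TS - NL + DI - DT = 218 - 2*84 + (6.81) - 67 + 20 - 18 = -8.19

-8.19 dB


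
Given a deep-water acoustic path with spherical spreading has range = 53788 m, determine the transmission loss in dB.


TL = 20*log10(53788) = 94.61

94.61 dB


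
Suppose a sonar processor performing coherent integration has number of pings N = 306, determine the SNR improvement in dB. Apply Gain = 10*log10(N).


24.86 dB


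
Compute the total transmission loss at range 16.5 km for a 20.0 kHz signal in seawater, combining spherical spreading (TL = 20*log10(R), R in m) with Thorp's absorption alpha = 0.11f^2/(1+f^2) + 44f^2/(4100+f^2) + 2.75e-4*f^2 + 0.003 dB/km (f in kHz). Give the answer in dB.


152.56 dB


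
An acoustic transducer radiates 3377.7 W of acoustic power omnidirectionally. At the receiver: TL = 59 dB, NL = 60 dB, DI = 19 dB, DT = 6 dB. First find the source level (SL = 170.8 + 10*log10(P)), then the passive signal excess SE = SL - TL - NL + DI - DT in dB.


Step 1: SL = 170.8 + 10*log10(3377.7) = 206.09 dB
Step 2: SE = SL - TL - NL + DI - DT = 206.09 - 59 - 60 + 19 - 6 = 100.09

100.09 dB


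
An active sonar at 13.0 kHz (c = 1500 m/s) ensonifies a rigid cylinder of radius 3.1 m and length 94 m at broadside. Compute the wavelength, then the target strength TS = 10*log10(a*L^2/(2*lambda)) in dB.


Step 1: lambda = c/f = 1500/13000 = 0.11538 m
Step 2: TS = 10*log10(a*L^2/(2*lambda)) = 10*log10(3.1*94^2/(2*0.11538)) = 50.74

50.74 dB


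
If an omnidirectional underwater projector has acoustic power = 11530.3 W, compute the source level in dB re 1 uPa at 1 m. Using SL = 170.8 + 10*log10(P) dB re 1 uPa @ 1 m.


SL = 170.8 + 10*log10(11530.3) = 170.8 + 40.62 = 211.42

211.42 dB


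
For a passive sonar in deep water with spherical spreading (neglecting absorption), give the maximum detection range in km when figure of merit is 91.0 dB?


At max range FOM = TL, so 20*log10(R) = 91.0
R = 10^(91.0/20) = 35481.34 m = 35.48 km

35.48 km


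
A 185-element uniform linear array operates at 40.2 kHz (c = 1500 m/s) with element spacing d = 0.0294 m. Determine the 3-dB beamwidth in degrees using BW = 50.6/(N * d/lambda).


Step 1: lambda = 1500/40200 = 0.03731 m
Step 2: d/lambda = 0.0294/0.03731 = 0.788
Step 3: BW = 50.6/(N * d/lambda) = 50.6/(185 * 0.788) = 0.35

0.35 deg
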